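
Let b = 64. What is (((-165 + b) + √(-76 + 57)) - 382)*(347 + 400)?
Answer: -360801 + 747*I*√19 ≈ -3.608e+5 + 3256.1*I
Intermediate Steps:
(((-165 + b) + √(-76 + 57)) - 382)*(347 + 400) = (((-165 + 64) + √(-76 + 57)) - 382)*(347 + 400) = ((-101 + √(-19)) - 382)*747 = ((-101 + I*√19) - 382)*747 = (-483 + I*√19)*747 = -360801 + 747*I*√19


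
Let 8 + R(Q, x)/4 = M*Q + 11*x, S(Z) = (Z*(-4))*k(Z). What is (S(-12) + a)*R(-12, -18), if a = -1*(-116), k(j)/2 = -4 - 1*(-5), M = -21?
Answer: 39008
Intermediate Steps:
k(j) = 2 (k(j) = 2*(-4 - 1*(-5)) = 2*(-4 + 5) = 2*1 = 2)
S(Z) = -8*Z (S(Z) = (Z*(-4))*2 = -4*Z*2 = -8*Z)
R(Q, x) = -32 - 84*Q + 44*x (R(Q, x) = -32 + 4*(-21*Q + 11*x) = -32 + (-84*Q + 44*x) = -32 - 84*Q + 44*x)
a = 116
(S(-12) + a)*R(-12, -18) = (-8*(-12) + 116)*(-32 - 84*(-12) + 44*(-18)) = (96 + 116)*(-32 + 1008 - 792) = 212*184 = 39008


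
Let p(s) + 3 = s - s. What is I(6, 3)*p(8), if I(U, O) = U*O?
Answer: -54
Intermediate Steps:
p(s) = -3 (p(s) = -3 + (s - s) = -3 + 0 = -3)
I(U, O) = O*U
I(6, 3)*p(8) = (3*6)*(-3) = 18*(-3) = -54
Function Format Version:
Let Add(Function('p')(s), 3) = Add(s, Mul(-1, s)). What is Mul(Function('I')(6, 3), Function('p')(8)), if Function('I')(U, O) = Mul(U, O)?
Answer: -54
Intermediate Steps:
Function('p')(s) = -3 (Function('p')(s) = Add(-3, Add(s, Mul(-1, s))) = Add(-3, 0) = -3)
Function('I')(U, O) = Mul(O, U)
Mul(Function('I')(6, 3), Function('p')(8)) = Mul(Mul(3, 6), -3) = Mul(18, -3) = -54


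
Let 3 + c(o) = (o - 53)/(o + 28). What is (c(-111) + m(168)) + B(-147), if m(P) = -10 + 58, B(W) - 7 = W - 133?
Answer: -18760/83 ≈ -226.02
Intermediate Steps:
B(W) = -126 + W (B(W) = 7 + (W - 133) = 7 + (-133 + W) = -126 + W)
c(o) = -3 + (-53 + o)/(28 + o) (c(o) = -3 + (o - 53)/(o + 28) = -3 + (-53 + o)/(28 + o))
m(P) = 48
(c(-111) + m(168)) + B(-147) = ((-137 - 2*(-111))/(28 - 111) + 48) + (-126 - 147) = ((-137 + 222)/(-83) + 48) - 273 = (-1/83*85 + 48) - 273 = (-85/83 + 48) - 273 = 3899/83 - 273 = -18760/83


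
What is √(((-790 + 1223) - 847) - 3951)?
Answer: 3*I*√485 ≈ 66.068*I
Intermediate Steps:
√(((-790 + 1223) - 847) - 3951) = √((433 - 847) - 3951) = √(-414 - 3951) = √(-4365) = 3*I*√485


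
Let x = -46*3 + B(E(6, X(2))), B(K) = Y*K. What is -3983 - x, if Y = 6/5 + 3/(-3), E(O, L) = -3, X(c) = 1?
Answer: -19222/5 ≈ -3844.4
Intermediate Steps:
Y = 1/5 (Y = 6*(1/5) + 3*(-1/3) = 6/5 - 1 = 1/5 ≈ 0.20000)
B(K) = K/5
x = -693/5 (x = -46*3 + (1/5)*(-3) = -138 - 3/5 = -693/5 ≈ -138.60)
-3983 - x = -3983 - 1*(-693/5) = -3983 + 693/5 = -19222/5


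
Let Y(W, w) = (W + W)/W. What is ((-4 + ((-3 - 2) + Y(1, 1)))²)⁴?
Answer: 5764801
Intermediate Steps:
Y(W, w) = 2 (Y(W, w) = (2*W)/W = 2)
((-4 + ((-3 - 2) + Y(1, 1)))²)⁴ = ((-4 + ((-3 - 2) + 2))²)⁴ = ((-4 + (-5 + 2))²)⁴ = ((-4 - 3)²)⁴ = ((-7)²)⁴ = 49⁴ = 5764801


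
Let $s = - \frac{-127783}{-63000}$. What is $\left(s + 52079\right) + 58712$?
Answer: $\frac{6979705217}{63000} \approx 1.1079 \cdot 10^{5}$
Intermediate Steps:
$s = - \frac{127783}{63000}$ ($s = - \frac{\left(-127783\right) \left(-1\right)}{63000} = \left(-1\right) \frac{127783}{63000} = - \frac{127783}{63000} \approx -2.0283$)
$\left(s + 52079\right) + 58712 = \left(- \frac{127783}{63000} + 52079\right) + 58712 = \frac{3280849217}{63000} + 58712 = \frac{6979705217}{63000}$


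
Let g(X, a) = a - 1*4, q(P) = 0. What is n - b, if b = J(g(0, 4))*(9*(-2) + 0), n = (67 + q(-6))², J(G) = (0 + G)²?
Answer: 4489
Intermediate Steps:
g(X, a) = -4 + a (g(X, a) = a - 4 = -4 + a)
J(G) = G²
n = 4489 (n = (67 + 0)² = 67² = 4489)
b = 0 (b = (-4 + 4)²*(9*(-2) + 0) = 0²*(-18 + 0) = 0*(-18) = 0)
n - b = 4489 - 1*0 = 4489 + 0 = 4489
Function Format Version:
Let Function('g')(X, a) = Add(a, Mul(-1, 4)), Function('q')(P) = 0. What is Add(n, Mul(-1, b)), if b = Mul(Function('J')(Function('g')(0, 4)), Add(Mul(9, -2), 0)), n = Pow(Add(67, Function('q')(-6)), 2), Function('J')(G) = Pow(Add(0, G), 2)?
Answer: 4489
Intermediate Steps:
Function('g')(X, a) = Add(-4, a) (Function('g')(X, a) = Add(a, -4) = Add(-4, a))
Function('J')(G) = Pow(G, 2)
n = 4489 (n = Pow(Add(67, 0), 2) = Pow(67, 2) = 4489)
b = 0 (b = Mul(Pow(Add(-4, 4), 2), Add(Mul(9, -2), 0)) = Mul(Pow(0, 2), Add(-18, 0)) = Mul(0, -18) = 0)
Add(n, Mul(-1, b)) = Add(4489, Mul(-1, 0)) = Add(4489, 0) = 4489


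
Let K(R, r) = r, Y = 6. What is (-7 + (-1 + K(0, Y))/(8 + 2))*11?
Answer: -143/2 ≈ -71.500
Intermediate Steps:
(-7 + (-1 + K(0, Y))/(8 + 2))*11 = (-7 + (-1 + 6)/(8 + 2))*11 = (-7 + 5/10)*11 = (-7 + 5*(⅒))*11 = (-7 + ½)*11 = -13/2*11 = -143/2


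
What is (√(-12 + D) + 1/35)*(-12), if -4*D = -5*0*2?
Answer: -12/35 - 24*I*√3 ≈ -0.34286 - 41.569*I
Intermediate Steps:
D = 0 (D = -(-5*0)*2/4 = -0*2 = -¼*0 = 0)
(√(-12 + D) + 1/35)*(-12) = (√(-12 + 0) + 1/35)*(-12) = (√(-12) + 1/35)*(-12) = (2*I*√3 + 1/35)*(-12) = (1/35 + 2*I*√3)*(-12) = -12/35 - 24*I*√3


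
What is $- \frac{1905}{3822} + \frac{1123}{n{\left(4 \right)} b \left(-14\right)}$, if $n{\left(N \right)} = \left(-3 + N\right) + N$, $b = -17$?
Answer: $\frac{24109}{54145} \approx 0.44527$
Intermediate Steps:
$n{\left(N \right)} = -3 + 2 N$
$- \frac{1905}{3822} + \frac{1123}{n{\left(4 \right)} b \left(-14\right)} = - \frac{1905}{3822} + \frac{1123}{\left(-3 + 2 \cdot 4\right) \left(-17\right) \left(-14\right)} = \left(-1905\right) \frac{1}{3822} + \frac{1123}{\left(-3 + 8\right) \left(-17\right) \left(-14\right)} = - \frac{635}{1274} + \frac{1123}{5 \left(-17\right) \left(-14\right)} = - \frac{635}{1274} + \frac{1123}{\left(-85\right) \left(-14\right)} = - \frac{635}{1274} + \frac{1123}{1190} = \frac{24109}{54145}$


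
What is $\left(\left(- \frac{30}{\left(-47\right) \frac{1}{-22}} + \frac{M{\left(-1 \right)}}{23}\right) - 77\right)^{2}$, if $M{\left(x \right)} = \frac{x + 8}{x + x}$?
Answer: $\frac{38873248569}{4674244} \approx 8316.5$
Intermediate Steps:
$M{\left(x \right)} = \frac{8 + x}{2 x}$
$\left(\left(- \frac{30}{\left(-47\right) \frac{1}{-22}} + \frac{M{\left(-1 \right)}}{23}\right) - 77\right)^{2} = \left(\left(- \frac{30}{\left(-47\right) \frac{1}{-22}} + \frac{\frac{1}{2} \frac{1}{-1} \left(8 - 1\right)}{23}\right) - 77\right)^{2} = \left(\left(- \frac{30}{\left(-47\right) \left(- \frac{1}{22}\right)} + \frac{1}{2} \left(-1\right) 7 \cdot \frac{1}{23}\right) - 77\right)^{2} = \left(\left(- \frac{30}{\frac{47}{22}} - \frac{7}{46}\right) - 77\right)^{2} = \left(\left(\left(-30\right) \frac{22}{47} - \frac{7}{46}\right) - 77\right)^{2} = \left(\left(- \frac{660}{47} - \frac{7}{46}\right) - 77\right)^{2} = \left(- \frac{30689}{2162} - 77\right)^{2} = \left(- \frac{197163}{2162}\right)^{2} = \frac{38873248569}{4674244}$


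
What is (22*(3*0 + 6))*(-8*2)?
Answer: -2112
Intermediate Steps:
(22*(3*0 + 6))*(-8*2) = (22*(0 + 6))*(-16) = (22*6)*(-16) = 132*(-16) = -2112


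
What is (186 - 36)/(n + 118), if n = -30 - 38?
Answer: 3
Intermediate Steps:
n = -68
(186 - 36)/(n + 118) = (186 - 36)/(-68 + 118) = 150/50 = (1/50)*150 = 3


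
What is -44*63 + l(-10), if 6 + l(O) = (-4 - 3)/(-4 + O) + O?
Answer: -5575/2 ≈ -2787.5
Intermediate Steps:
l(O) = -6 + O - 7/(-4 + O) (l(O) = -6 + ((-4 - 3)/(-4 + O) + O) = -6 + (-7/(-4 + O) + O) = -6 + (O - 7/(-4 + O)) = -6 + O - 7/(-4 + O))
-44*63 + l(-10) = -44*63 + (17 + (-10)² - 10*(-10))/(-4 - 10) = -2772 + (17 + 100 + 100)/(-14) = -2772 - 1/14*217 = -2772 - 31/2 = -5575/2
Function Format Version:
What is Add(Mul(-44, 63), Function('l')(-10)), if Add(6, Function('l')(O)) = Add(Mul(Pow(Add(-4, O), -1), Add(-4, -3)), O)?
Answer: Rational(-5575, 2) ≈ -2787.5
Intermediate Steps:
Function('l')(O) = Add(-6, O, Mul(-7, Pow(Add(-4, O), -1))) (Function('l')(O) = Add(-6, Add(Mul(Pow(Add(-4, O), -1), Add(-4, -3)), O)) = Add(-6, Add(Mul(Pow(Add(-4, O), -1), -7), O)) = Add(-6, Add(Mul(-7, Pow(Add(-4, O), -1)), O)) = Add(-6, Add(O, Mul(-7, Pow(Add(-4, O), -1)))) = Add(-6, O, Mul(-7, Pow(Add(-4, O), -1))))
Add(Mul(-44, 63), Function('l')(-10)) = Add(Mul(-44, 63), Mul(Pow(Add(-4, -10), -1), Add(17, Pow(-10, 2), Mul(-10, -10)))) = Add(-2772, Mul(Pow(-14, -1), Add(17, 100, 100))) = Add(-2772, Mul(Rational(-1, 14), 217)) = Add(-2772, Rational(-31, 2)) = Rational(-5575, 2)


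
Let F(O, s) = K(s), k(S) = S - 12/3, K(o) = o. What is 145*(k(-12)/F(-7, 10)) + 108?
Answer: -124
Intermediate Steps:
k(S) = -4 + S (k(S) = S - 12*1/3 = S - 4 = -4 + S)
F(O, s) = s
145*(k(-12)/F(-7, 10)) + 108 = 145*((-4 - 12)/10) + 108 = 145*(-16*1/10) + 108 = 145*(-8/5) + 108 = -232 + 108 = -124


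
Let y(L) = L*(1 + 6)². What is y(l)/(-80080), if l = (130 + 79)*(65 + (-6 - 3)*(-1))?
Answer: -4921/520 ≈ -9.4635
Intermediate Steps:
l = 15466 (l = 209*(65 - 9*(-1)) = 209*(65 + 9) = 209*74 = 15466)
y(L) = 49*L (y(L) = L*7² = L*49 = 49*L)
y(l)/(-80080) = (49*15466)/(-80080) = 757834*(-1/80080) = -4921/520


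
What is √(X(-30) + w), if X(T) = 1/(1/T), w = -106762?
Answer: 2*I*√26698 ≈ 326.79*I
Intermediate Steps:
X(T) = T
√(X(-30) + w) = √(-30 - 106762) = √(-106792) = 2*I*√26698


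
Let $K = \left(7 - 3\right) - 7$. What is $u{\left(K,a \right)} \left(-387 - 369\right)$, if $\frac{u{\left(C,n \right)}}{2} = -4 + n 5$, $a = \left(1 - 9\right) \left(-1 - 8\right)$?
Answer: $-538272$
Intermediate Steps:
$K = -3$ ($K = 4 - 7 = -3$)
$a = 72$ ($a = \left(-8\right) \left(-9\right) = 72$)
$u{\left(C,n \right)} = -8 + 10 n$ ($u{\left(C,n \right)} = 2 \left(-4 + n 5\right) = 2 \left(-4 + 5 n\right) = -8 + 10 n$)
$u{\left(K,a \right)} \left(-387 - 369\right) = \left(-8 + 10 \cdot 72\right) \left(-387 - 369\right) = \left(-8 + 720\right) \left(-756\right) = 712 \left(-756\right) = -538272$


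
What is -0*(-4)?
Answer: 0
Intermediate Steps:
-0*(-4) = -31*0 = 0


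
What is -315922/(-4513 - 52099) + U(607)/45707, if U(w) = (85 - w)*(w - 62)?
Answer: -832850513/1293782342 ≈ -0.64373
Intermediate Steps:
U(w) = (-62 + w)*(85 - w) (U(w) = (85 - w)*(-62 + w) = (-62 + w)*(85 - w))
-315922/(-4513 - 52099) + U(607)/45707 = -315922/(-4513 - 52099) + (-5270 - 1*607² + 147*607)/45707 = -315922/(-56612) + (-5270 - 1*368449 + 89229)*(1/45707) = -315922*(-1/56612) + (-5270 - 368449 + 89229)*(1/45707) = 157961/28306 - 284490*1/45707 = 157961/28306 - 284490/45707 = -832850513/1293782342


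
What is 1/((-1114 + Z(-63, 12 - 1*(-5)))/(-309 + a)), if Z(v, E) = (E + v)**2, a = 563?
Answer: 127/501 ≈ 0.25349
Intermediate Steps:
1/((-1114 + Z(-63, 12 - 1*(-5)))/(-309 + a)) = 1/((-1114 + ((12 - 1*(-5)) - 63)**2)/(-309 + 563)) = 1/((-1114 + ((12 + 5) - 63)**2)/254) = 1/((-1114 + (17 - 63)**2)*(1/254)) = 1/((-1114 + (-46)**2)*(1/254)) = 1/((-1114 + 2116)*(1/254)) = 1/(1002*(1/254)) = 1/(501/127) = 127/501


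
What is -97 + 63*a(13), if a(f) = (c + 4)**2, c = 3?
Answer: 2990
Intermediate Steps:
a(f) = 49 (a(f) = (3 + 4)**2 = 7**2 = 49)
-97 + 63*a(13) = -97 + 63*49 = -97 + 3087 = 2990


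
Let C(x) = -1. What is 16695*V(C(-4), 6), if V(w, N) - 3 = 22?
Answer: 417375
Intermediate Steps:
V(w, N) = 25 (V(w, N) = 3 + 22 = 25)
16695*V(C(-4), 6) = 16695*25 = 417375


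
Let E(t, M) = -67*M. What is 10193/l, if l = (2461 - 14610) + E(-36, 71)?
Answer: -10193/16906 ≈ -0.60292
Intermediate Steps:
l = -16906 (l = (2461 - 14610) - 67*71 = -12149 - 4757 = -16906)
10193/l = 10193/(-16906) = 10193*(-1/16906) = -10193/16906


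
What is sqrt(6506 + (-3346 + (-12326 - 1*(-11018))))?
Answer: 2*sqrt(463) ≈ 43.035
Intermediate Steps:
sqrt(6506 + (-3346 + (-12326 - 1*(-11018)))) = sqrt(6506 + (-3346 + (-12326 + 11018))) = sqrt(6506 + (-3346 - 1308)) = sqrt(6506 - 4654) = sqrt(1852) = 2*sqrt(463)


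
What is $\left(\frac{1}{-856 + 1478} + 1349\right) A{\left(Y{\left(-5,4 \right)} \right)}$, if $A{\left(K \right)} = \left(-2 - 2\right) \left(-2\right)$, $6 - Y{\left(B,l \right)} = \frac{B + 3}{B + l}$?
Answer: $\frac{3356316}{311} \approx 10792.0$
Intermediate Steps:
$Y{\left(B,l \right)} = 6 - \frac{3 + B}{B + l}$ ($Y{\left(B,l \right)} = 6 - \frac{B + 3}{B + l} = 6 - \frac{3 + B}{B + l}$)
$A{\left(K \right)} = 8$ ($A{\left(K \right)} = \left(-4\right) \left(-2\right) = 8$)
$\left(\frac{1}{-856 + 1478} + 1349\right) A{\left(Y{\left(-5,4 \right)} \right)} = \left(\frac{1}{-856 + 1478} + 1349\right) 8 = \left(\frac{1}{622} + 1349\right) 8 = \frac{839079}{622} \cdot 8 = \frac{3356316}{311}$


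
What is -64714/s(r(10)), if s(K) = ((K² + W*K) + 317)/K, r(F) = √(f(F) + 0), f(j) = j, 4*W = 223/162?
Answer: 46757159280/22449708763 - 4442894629056*√10/22449708763 ≈ -623.75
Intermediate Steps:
W = 223/648 (W = (223/162)/4 = (223*(1/162))/4 = (¼)*(223/162) = 223/648 ≈ 0.34414)
r(F) = √F (r(F) = √(F + 0) = √F)
s(K) = (317 + K² + 223*K/648)/K (s(K) = ((K² + 223*K/648) + 317)/K = (317 + K² + 223*K/648)/K)
-64714/s(r(10)) = -64714/(223/648 + √10 + 317/(√10)) = -64714/(223/648 + √10 + 317*(√10/10)) = -64714/(223/648 + √10 + 317*√10/10) = -64714/(223/648 + 327*√10/10)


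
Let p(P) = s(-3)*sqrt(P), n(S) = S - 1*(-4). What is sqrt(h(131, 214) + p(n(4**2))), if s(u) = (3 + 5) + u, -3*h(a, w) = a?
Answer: sqrt(-393 + 90*sqrt(5))/3 ≈ 4.6158*I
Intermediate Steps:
h(a, w) = -a/3
n(S) = 4 + S (n(S) = S + 4 = 4 + S)
s(u) = 8 + u
p(P) = 5*sqrt(P) (p(P) = (8 - 3)*sqrt(P) = 5*sqrt(P))
sqrt(h(131, 214) + p(n(4**2))) = sqrt(-1/3*131 + 5*sqrt(4 + 4**2)) = sqrt(-131/3 + 5*sqrt(4 + 16)) = sqrt(-131/3 + 5*sqrt(20)) = sqrt(-131/3 + 5*(2*sqrt(5))) = sqrt(-131/3 + 10*sqrt(5))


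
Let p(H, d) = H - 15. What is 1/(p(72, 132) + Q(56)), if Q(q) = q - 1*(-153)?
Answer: 1/266 ≈ 0.0037594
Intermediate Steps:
p(H, d) = -15 + H
Q(q) = 153 + q (Q(q) = q + 153 = 153 + q)
1/(p(72, 132) + Q(56)) = 1/((-15 + 72) + (153 + 56)) = 1/(57 + 209) = 1/266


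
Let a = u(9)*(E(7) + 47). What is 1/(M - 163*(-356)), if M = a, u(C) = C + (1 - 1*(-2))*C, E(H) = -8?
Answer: 1/59432 ≈ 1.6826e-5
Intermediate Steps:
u(C) = 4*C (u(C) = C + (1 + 2)*C = C + 3*C = 4*C)
a = 1404 (a = (4*9)*(-8 + 47) = 36*39 = 1404)
M = 1404
1/(M - 163*(-356)) = 1/(1404 - 163*(-356)) = 1/(1404 + 58028) = 1/59432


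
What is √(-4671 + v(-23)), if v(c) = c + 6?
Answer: 4*I*√293 ≈ 68.469*I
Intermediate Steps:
v(c) = 6 + c
√(-4671 + v(-23)) = √(-4671 + (6 - 23)) = √(-4671 - 17) = √(-4688) = 4*I*√293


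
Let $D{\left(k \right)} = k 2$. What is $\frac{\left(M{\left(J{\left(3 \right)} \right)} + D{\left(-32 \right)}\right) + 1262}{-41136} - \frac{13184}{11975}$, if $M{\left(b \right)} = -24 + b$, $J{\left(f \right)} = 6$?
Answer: $- \frac{139116881}{123150900} \approx -1.1296$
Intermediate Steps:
$D{\left(k \right)} = 2 k$
$\frac{\left(M{\left(J{\left(3 \right)} \right)} + D{\left(-32 \right)}\right) + 1262}{-41136} - \frac{13184}{11975} = \frac{\left(\left(-24 + 6\right) + 2 \left(-32\right)\right) + 1262}{-41136} - \frac{13184}{11975} = \left(\left(-18 - 64\right) + 1262\right) \left(- \frac{1}{41136}\right) - \frac{13184}{11975} = \left(-82 + 1262\right) \left(- \frac{1}{41136}\right) - \frac{13184}{11975} = 1180 \left(- \frac{1}{41136}\right) - \frac{13184}{11975} = - \frac{295}{10284} - \frac{13184}{11975} = - \frac{139116881}{123150900}$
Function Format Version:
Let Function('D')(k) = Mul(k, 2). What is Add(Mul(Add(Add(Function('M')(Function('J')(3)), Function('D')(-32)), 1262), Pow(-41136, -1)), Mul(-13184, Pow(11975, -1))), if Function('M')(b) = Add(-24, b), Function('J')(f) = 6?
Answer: Rational(-139116881, 123150900) ≈ -1.1296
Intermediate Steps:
Function('D')(k) = Mul(2, k)
Add(Mul(Add(Add(Function('M')(Function('J')(3)), Function('D')(-32)), 1262), Pow(-41136, -1)), Mul(-13184, Pow(11975, -1))) = Add(Mul(Add(Add(Add(-24, 6), Mul(2, -32)), 1262), Pow(-41136, -1)), Mul(-13184, Pow(11975, -1))) = Add(Mul(Add(Add(-18, -64), 1262), Rational(-1, 41136)), Mul(-13184, Rational(1, 11975))) = Add(Mul(Add(-82, 1262), Rational(-1, 41136)), Rational(-13184, 11975)) = Add(Mul(1180, Rational(-1, 41136)), Rational(-13184, 11975)) = Add(Rational(-295, 10284), Rational(-13184, 11975)) = Rational(-139116881, 123150900)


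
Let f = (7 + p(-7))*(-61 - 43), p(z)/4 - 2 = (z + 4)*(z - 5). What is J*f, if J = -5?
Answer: 82680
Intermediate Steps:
p(z) = 8 + 4*(-5 + z)*(4 + z) (p(z) = 8 + 4*((z + 4)*(z - 5)) = 8 + 4*((4 + z)*(-5 + z)) = 8 + 4*((-5 + z)*(4 + z)) = 8 + 4*(-5 + z)*(4 + z))
f = -16536 (f = (7 + (-72 - 4*(-7) + 4*(-7)**2))*(-61 - 43) = (7 + (-72 + 28 + 4*49))*(-104) = (7 + (-72 + 28 + 196))*(-104) = (7 + 152)*(-104) = 159*(-104) = -16536)
J*f = -5*(-16536) = 82680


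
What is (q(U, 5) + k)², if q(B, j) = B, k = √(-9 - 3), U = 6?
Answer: 24 + 24*I*√3 ≈ 24.0 + 41.569*I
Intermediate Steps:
k = 2*I*√3 (k = √(-12) = 2*I*√3 ≈ 3.4641*I)
(q(U, 5) + k)² = (6 + 2*I*√3)²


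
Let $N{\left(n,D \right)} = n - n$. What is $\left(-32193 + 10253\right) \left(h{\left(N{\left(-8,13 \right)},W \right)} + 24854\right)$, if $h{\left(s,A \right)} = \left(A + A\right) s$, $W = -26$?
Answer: $-545296760$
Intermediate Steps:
$N{\left(n,D \right)} = 0$
$h{\left(s,A \right)} = 2 A s$
$\left(-32193 + 10253\right) \left(h{\left(N{\left(-8,13 \right)},W \right)} + 24854\right) = \left(-32193 + 10253\right) \left(2 \left(-26\right) 0 + 24854\right) = - 21940 \left(0 + 24854\right) = \left(-21940\right) 24854 = -545296760$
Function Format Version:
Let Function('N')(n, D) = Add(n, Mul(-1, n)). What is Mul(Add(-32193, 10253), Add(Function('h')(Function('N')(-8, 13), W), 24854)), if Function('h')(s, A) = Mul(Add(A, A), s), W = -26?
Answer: -545296760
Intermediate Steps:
Function('N')(n, D) = 0
Function('h')(s, A) = Mul(2, A, s) (Function('h')(s, A) = Mul(Mul(2, A), s) = Mul(2, A, s))
Mul(Add(-32193, 10253), Add(Function('h')(Function('N')(-8, 13), W), 24854)) = Mul(Add(-32193, 10253), Add(Mul(2, -26, 0), 24854)) = Mul(-21940, Add(0, 24854)) = Mul(-21940, 24854) = -545296760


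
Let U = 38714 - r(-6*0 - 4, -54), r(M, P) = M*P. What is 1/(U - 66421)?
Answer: -1/27923 ≈ -3.5813e-5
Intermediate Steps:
U = 38498 (U = 38714 - (-6*0 - 4)*(-54) = 38714 - (0 - 4)*(-54) = 38714 - (-4)*(-54) = 38714 - 1*216 = 38714 - 216 = 38498)
1/(U - 66421) = 1/(38498 - 66421) = 1/(-27923) = -1/27923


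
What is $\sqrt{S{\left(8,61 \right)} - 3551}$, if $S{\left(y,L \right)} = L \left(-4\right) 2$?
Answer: $i \sqrt{4039} \approx 63.553 i$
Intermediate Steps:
$S{\left(y,L \right)} = - 8 L$ ($S{\left(y,L \right)} = - 4 L 2 = - 8 L$)
$\sqrt{S{\left(8,61 \right)} - 3551} = \sqrt{\left(-8\right) 61 - 3551} = \sqrt{-488 - 3551} = \sqrt{-4039} = i \sqrt{4039}$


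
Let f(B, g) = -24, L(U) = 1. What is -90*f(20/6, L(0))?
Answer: 2160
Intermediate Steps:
-90*f(20/6, L(0)) = -90*(-24) = 2160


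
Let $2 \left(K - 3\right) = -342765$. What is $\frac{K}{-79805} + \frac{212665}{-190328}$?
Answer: $\frac{15646587151}{15189126040} \approx 1.0301$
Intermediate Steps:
$K = - \frac{342759}{2}$ ($K = 3 + \frac{1}{2} \left(-342765\right) = 3 - \frac{342765}{2} = - \frac{342759}{2} \approx -1.7138 \cdot 10^{5}$)
$\frac{K}{-79805} + \frac{212665}{-190328} = - \frac{342759}{2 \left(-79805\right)} + \frac{212665}{-190328} = \left(- \frac{342759}{2}\right) \left(- \frac{1}{79805}\right) + 212665 \left(- \frac{1}{190328}\right) = \frac{342759}{159610} - \frac{212665}{190328} = \frac{15646587151}{15189126040}$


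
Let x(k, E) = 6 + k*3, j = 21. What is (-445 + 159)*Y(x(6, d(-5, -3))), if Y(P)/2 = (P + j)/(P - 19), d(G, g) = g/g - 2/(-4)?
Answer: -5148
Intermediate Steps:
d(G, g) = 3/2 (d(G, g) = 1 - 2*(-¼) = 1 + ½ = 3/2)
x(k, E) = 6 + 3*k
Y(P) = 2*(21 + P)/(-19 + P) (Y(P) = 2*((P + 21)/(P - 19)) = 2*((21 + P)/(-19 + P)) = 2*(21 + P)/(-19 + P))
(-445 + 159)*Y(x(6, d(-5, -3))) = (-445 + 159)*(2*(21 + (6 + 3*6))/(-19 + (6 + 3*6))) = -572*(21 + (6 + 18))/(-19 + (6 + 18)) = -572*(21 + 24)/(-19 + 24) = -572*45/5 = -286*18 = -5148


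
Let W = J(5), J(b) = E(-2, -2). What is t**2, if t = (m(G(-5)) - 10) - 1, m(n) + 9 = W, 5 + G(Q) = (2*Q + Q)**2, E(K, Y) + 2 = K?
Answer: 576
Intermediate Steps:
E(K, Y) = -2 + K
G(Q) = -5 + 9*Q**2 (G(Q) = -5 + (2*Q + Q)**2 = -5 + (3*Q)**2 = -5 + 9*Q**2)
J(b) = -4 (J(b) = -2 - 2 = -4)
W = -4
m(n) = -13 (m(n) = -9 - 4 = -13)
t = -24 (t = (-13 - 10) - 1 = -23 - 1 = -24)
t**2 = (-24)**2 = 576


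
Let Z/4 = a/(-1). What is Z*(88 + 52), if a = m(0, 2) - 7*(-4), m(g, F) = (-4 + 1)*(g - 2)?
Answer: -19040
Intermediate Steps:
m(g, F) = 6 - 3*g (m(g, F) = -3*(-2 + g) = 6 - 3*g)
a = 34 (a = (6 - 3*0) - 7*(-4) = (6 + 0) + 28 = 6 + 28 = 34)
Z = -136 (Z = 4*(34/(-1)) = 4*(34*(-1)) = 4*(-34) = -136)
Z*(88 + 52) = -136*(88 + 52) = -136*140 = -19040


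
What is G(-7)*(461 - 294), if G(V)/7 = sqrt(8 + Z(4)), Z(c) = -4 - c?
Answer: 0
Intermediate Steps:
G(V) = 0 (G(V) = 7*sqrt(8 + (-4 - 1*4)) = 7*sqrt(8 + (-4 - 4)) = 7*sqrt(8 - 8) = 7*sqrt(0) = 7*0 = 0)
G(-7)*(461 - 294) = 0*(461 - 294) = 0*167 = 0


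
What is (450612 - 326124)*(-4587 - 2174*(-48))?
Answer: 12419545320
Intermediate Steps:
(450612 - 326124)*(-4587 - 2174*(-48)) = 124488*(-4587 + 104352) = 124488*99765 = 12419545320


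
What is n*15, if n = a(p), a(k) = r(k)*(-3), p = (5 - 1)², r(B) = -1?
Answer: 45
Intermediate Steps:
p = 16 (p = 4² = 16)
a(k) = 3 (a(k) = -1*(-3) = 3)
n = 3
n*15 = 3*15 = 45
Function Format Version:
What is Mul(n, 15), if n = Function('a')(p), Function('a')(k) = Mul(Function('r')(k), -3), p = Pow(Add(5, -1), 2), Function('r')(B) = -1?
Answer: 45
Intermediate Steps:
p = 16 (p = Pow(4, 2) = 16)
Function('a')(k) = 3 (Function('a')(k) = Mul(-1, -3) = 3)
n = 3
Mul(n, 15) = Mul(3, 15) = 45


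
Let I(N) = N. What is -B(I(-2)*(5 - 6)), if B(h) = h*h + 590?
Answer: -594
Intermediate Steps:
B(h) = 590 + h**2 (B(h) = h**2 + 590 = 590 + h**2)
-B(I(-2)*(5 - 6)) = -(590 + (-2*(5 - 6))**2) = -(590 + (-2*(-1))**2) = -(590 + 2**2) = -(590 + 4) = -1*594 = -594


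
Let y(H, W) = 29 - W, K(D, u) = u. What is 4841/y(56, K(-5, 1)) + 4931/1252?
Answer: 774875/4382 ≈ 176.83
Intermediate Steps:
4841/y(56, K(-5, 1)) + 4931/1252 = 4841/(29 - 1*1) + 4931/1252 = 4841/(29 - 1) + 4931*(1/1252) = 4841/28 + 4931/1252 = 774875/4382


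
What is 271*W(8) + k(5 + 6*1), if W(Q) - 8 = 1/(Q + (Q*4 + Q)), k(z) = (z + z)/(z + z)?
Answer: 104383/48 ≈ 2174.6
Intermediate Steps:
k(z) = 1 (k(z) = (2*z)/((2*z)) = (2*z)*(1/(2*z)) = 1)
W(Q) = 8 + 1/(6*Q) (W(Q) = 8 + 1/(Q + (Q*4 + Q)) = 8 + 1/(Q + (4*Q + Q)) = 8 + 1/(Q + 5*Q) = 8 + 1/(6*Q))
271*W(8) + k(5 + 6*1) = 271*(8 + (⅙)/8) + 1 = 271*(8 + (⅙)*(⅛)) + 1 = 271*(8 + 1/48) + 1 = 271*(385/48) + 1 = 104335/48 + 1 = 104383/48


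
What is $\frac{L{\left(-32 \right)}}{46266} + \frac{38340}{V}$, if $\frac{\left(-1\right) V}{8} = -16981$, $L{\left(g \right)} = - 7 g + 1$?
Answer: $\frac{37591755}{130940491} \approx 0.28709$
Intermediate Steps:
$L{\left(g \right)} = 1 - 7 g$
$V = 135848$ ($V = \left(-8\right) \left(-16981\right) = 135848$)
$\frac{L{\left(-32 \right)}}{46266} + \frac{38340}{V} = \frac{1 - -224}{46266} + \frac{38340}{135848} = \left(1 + 224\right) \frac{1}{46266} + 38340 \cdot \frac{1}{135848} = 225 \cdot \frac{1}{46266} + \frac{9585}{33962} = \frac{75}{15422} + \frac{9585}{33962} = \frac{37591755}{130940491}$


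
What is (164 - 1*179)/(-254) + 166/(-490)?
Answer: -17407/62230 ≈ -0.27972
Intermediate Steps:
(164 - 1*179)/(-254) + 166/(-490) = (164 - 179)*(-1/254) + 166*(-1/490) = -15*(-1/254) - 83/245 = 15/254 - 83/245 = -17407/62230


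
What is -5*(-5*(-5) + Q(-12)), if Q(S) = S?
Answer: -65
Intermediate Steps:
-5*(-5*(-5) + Q(-12)) = -5*(-5*(-5) - 12) = -5*(25 - 12) = -5*13 = -65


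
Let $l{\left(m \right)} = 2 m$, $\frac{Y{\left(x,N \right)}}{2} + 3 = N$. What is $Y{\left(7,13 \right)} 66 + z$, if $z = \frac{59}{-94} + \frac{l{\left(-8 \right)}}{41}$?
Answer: $\frac{5083357}{3854} \approx 1319.0$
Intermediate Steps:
$Y{\left(x,N \right)} = -6 + 2 N$
$z = - \frac{3923}{3854}$ ($z = \frac{59}{-94} + \frac{2 \left(-8\right)}{41} = 59 \left(- \frac{1}{94}\right) - \frac{16}{41} = - \frac{59}{94} - \frac{16}{41} = - \frac{3923}{3854} \approx -1.0179$)
$Y{\left(7,13 \right)} 66 + z = \left(-6 + 2 \cdot 13\right) 66 - \frac{3923}{3854} = \left(-6 + 26\right) 66 - \frac{3923}{3854} = 20 \cdot 66 - \frac{3923}{3854} = 1320 - \frac{3923}{3854} = \frac{5083357}{3854}$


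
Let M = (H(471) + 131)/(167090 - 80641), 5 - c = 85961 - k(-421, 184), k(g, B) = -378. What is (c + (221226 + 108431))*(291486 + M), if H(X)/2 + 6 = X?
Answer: 6131417020615825/86449 ≈ 7.0925e+10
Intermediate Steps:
H(X) = -12 + 2*X
c = -86334 (c = 5 - (85961 - 1*(-378)) = 5 - (85961 + 378) = 5 - 1*86339 = 5 - 86339 = -86334)
M = 1061/86449 (M = ((-12 + 2*471) + 131)/(167090 - 80641) = ((-12 + 942) + 131)/86449 = (930 + 131)*(1/86449) = 1061*(1/86449) = 1061/86449 ≈ 0.012273)
(c + (221226 + 108431))*(291486 + M) = (-86334 + (221226 + 108431))*(291486 + 1061/86449) = (-86334 + 329657)*(25198674275/86449) = 243323*(25198674275/86449) = 6131417020615825/86449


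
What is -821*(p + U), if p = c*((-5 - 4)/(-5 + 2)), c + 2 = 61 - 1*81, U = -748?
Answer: 668294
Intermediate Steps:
c = -22 (c = -2 + (61 - 1*81) = -2 + (61 - 81) = -2 - 20 = -22)
p = -66 (p = -22*(-5 - 4)/(-5 + 2) = -(-198)/(-3) = -(-198)*(-1)/3 = -22*3 = -66)
-821*(p + U) = -821*(-66 - 748) = -821*(-814) = 668294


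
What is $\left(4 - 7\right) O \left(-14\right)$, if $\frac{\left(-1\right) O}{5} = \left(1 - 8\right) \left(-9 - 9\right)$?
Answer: $-26460$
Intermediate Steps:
$O = -630$ ($O = - 5 \left(1 - 8\right) \left(-9 - 9\right) = - 5 \left(\left(-7\right) \left(-18\right)\right) = \left(-5\right) 126 = -630$)
$\left(4 - 7\right) O \left(-14\right) = \left(4 - 7\right) \left(-630\right) \left(-14\right) = \left(-3\right) \left(-630\right) \left(-14\right) = 1890 \left(-14\right) = -26460$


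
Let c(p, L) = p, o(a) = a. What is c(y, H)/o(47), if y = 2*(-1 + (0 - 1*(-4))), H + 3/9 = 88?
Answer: 6/47 ≈ 0.12766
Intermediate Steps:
H = 263/3 (H = -⅓ + 88 = 263/3 ≈ 87.667)
y = 6 (y = 2*(-1 + (0 + 4)) = 2*(-1 + 4) = 2*3 = 6)
c(y, H)/o(47) = 6/47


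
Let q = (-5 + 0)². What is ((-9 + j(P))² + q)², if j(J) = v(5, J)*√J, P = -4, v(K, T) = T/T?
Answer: 9108 - 7344*I ≈ 9108.0 - 7344.0*I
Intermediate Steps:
v(K, T) = 1
j(J) = √J (j(J) = 1*√J = √J)
q = 25 (q = (-5)² = 25)
((-9 + j(P))² + q)² = ((-9 + √(-4))² + 25)² = ((-9 + 2*I)² + 25)² = (25 + (-9 + 2*I)²)²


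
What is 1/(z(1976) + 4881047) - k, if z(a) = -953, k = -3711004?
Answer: 18110048354377/4880094 ≈ 3.7110e+6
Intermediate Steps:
1/(z(1976) + 4881047) - k = 1/(-953 + 4881047) - 1*(-3711004) = 1/4880094 + 3711004 = 18110048354377/4880094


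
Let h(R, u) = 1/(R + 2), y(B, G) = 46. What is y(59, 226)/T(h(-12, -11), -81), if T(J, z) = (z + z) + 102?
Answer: -23/30 ≈ -0.76667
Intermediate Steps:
h(R, u) = 1/(2 + R)
T(J, z) = 102 + 2*z (T(J, z) = 2*z + 102 = 102 + 2*z)
y(59, 226)/T(h(-12, -11), -81) = 46/(102 + 2*(-81)) = 46/(102 - 162) = 46/(-60) = 46*(-1/60) = -23/30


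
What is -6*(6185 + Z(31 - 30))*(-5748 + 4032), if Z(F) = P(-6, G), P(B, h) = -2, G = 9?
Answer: 63660168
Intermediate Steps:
Z(F) = -2
-6*(6185 + Z(31 - 30))*(-5748 + 4032) = -6*(6185 - 2)*(-5748 + 4032) = -37098*(-1716) = -6*(-10610028) = 63660168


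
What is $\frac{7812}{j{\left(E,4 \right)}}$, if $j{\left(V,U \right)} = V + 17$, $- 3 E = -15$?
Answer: $\frac{3906}{11} \approx 355.09$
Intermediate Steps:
$E = 5$ ($E = \left(- \frac{1}{3}\right) \left(-15\right) = 5$)
$j{\left(V,U \right)} = 17 + V$
$\frac{7812}{j{\left(E,4 \right)}} = \frac{7812}{17 + 5} = \frac{7812}{22} = 7812 \cdot \frac{1}{22} = \frac{3906}{11}$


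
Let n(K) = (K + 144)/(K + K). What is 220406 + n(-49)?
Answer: 21599693/98 ≈ 2.2041e+5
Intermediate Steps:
n(K) = (144 + K)/(2*K) (n(K) = (144 + K)/((2*K)) = (144 + K)*(1/(2*K)) = (144 + K)/(2*K))
220406 + n(-49) = 220406 + (½)*(144 - 49)/(-49) = 220406 + (½)*(-1/49)*95 = 220406 - 95/98 = 21599693/98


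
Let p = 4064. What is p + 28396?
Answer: 32460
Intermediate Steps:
p + 28396 = 4064 + 28396 = 32460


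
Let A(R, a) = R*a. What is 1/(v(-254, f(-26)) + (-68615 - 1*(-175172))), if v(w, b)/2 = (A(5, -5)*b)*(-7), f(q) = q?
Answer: 1/97457 ≈ 1.0261e-5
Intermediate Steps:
v(w, b) = 350*b (v(w, b) = 2*(((5*(-5))*b)*(-7)) = 2*(-25*b*(-7)) = 2*(175*b) = 350*b)
1/(v(-254, f(-26)) + (-68615 - 1*(-175172))) = 1/(350*(-26) + (-68615 - 1*(-175172))) = 1/(-9100 + (-68615 + 175172)) = 1/(-9100 + 106557) = 1/97457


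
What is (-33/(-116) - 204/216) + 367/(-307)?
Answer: -594671/320508 ≈ -1.8554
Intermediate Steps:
(-33/(-116) - 204/216) + 367/(-307) = (-33*(-1/116) - 204*1/216) + 367*(-1/307) = (33/116 - 17/18) - 367/307 = -689/1044 - 367/307 = -594671/320508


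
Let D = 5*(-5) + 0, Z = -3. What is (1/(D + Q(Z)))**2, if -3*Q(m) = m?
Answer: 1/576 ≈ 0.0017361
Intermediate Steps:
Q(m) = -m/3
D = -25 (D = -25 + 0 = -25)
(1/(D + Q(Z)))**2 = (1/(-25 - 1/3*(-3)))**2 = (1/(-25 + 1))**2 = (1/(-24))**2 = (-1/24)**2 = 1/576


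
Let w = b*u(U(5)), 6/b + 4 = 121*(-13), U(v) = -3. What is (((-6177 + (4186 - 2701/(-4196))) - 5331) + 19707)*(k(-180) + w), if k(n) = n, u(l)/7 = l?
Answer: -7372850830587/3308546 ≈ -2.2284e+6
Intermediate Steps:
u(l) = 7*l
b = -6/1577 (b = 6/(-4 + 121*(-13)) = 6/(-4 - 1573) = 6/(-1577) = 6*(-1/1577) = -6/1577 ≈ -0.0038047)
w = 126/1577 (w = -42*(-3)/1577 = -6/1577*(-21) = 126/1577 ≈ 0.079899)
(((-6177 + (4186 - 2701/(-4196))) - 5331) + 19707)*(k(-180) + w) = (((-6177 + (4186 - 2701/(-4196))) - 5331) + 19707)*(-180 + 126/1577) = (((-6177 + (4186 - 2701*(-1/4196))) - 5331) + 19707)*(-283734/1577) = (((-6177 + (4186 + 2701/4196)) - 5331) + 19707)*(-283734/1577) = (((-6177 + 17567157/4196) - 5331) + 19707)*(-283734/1577) = ((-8351535/4196 - 5331) + 19707)*(-283734/1577) = (-30720411/4196 + 19707)*(-283734/1577) = (51970161/4196)*(-283734/1577) = -7372850830587/3308546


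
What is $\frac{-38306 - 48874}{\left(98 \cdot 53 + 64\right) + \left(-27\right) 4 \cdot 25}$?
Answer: $- \frac{43590}{1279} \approx -34.081$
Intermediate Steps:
$\frac{-38306 - 48874}{\left(98 \cdot 53 + 64\right) + \left(-27\right) 4 \cdot 25} = - \frac{87180}{\left(5194 + 64\right) - 2700} = - \frac{87180}{5258 - 2700} = - \frac{87180}{2558} = \left(-87180\right) \frac{1}{2558} = - \frac{43590}{1279}$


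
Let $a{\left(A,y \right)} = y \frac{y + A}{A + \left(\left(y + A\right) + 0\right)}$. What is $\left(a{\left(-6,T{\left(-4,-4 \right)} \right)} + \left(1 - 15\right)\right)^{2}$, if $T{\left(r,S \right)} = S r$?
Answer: $676$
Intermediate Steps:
$a{\left(A,y \right)} = \frac{y \left(A + y\right)}{y + 2 A}$ ($a{\left(A,y \right)} = y \frac{A + y}{A + \left(\left(A + y\right) + 0\right)} = y \frac{A + y}{A + \left(A + y\right)} = y \frac{A + y}{y + 2 A} = \frac{y \left(A + y\right)}{y + 2 A}$)
$\left(a{\left(-6,T{\left(-4,-4 \right)} \right)} + \left(1 - 15\right)\right)^{2} = \left(\frac{\left(-4\right) \left(-4\right) \left(-6 - -16\right)}{\left(-4\right) \left(-4\right) + 2 \left(-6\right)} + \left(1 - 15\right)\right)^{2} = \left(\frac{16 \left(-6 + 16\right)}{16 - 12} + \left(1 - 15\right)\right)^{2} = \left(16 \cdot \frac{1}{4} \cdot 10 - 14\right)^{2} = \left(40 - 14\right)^{2} = 26^{2} = 676$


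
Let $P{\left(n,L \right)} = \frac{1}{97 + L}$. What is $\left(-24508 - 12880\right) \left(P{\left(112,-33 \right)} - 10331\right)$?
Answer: $\frac{6180077501}{16} \approx 3.8625 \cdot 10^{8}$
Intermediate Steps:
$\left(-24508 - 12880\right) \left(P{\left(112,-33 \right)} - 10331\right) = \left(-24508 - 12880\right) \left(\frac{1}{97 - 33} - 10331\right) = - 37388 \left(\frac{1}{64} - 10331\right) = \left(-37388\right) \left(- \frac{661183}{64}\right) = \frac{6180077501}{16}$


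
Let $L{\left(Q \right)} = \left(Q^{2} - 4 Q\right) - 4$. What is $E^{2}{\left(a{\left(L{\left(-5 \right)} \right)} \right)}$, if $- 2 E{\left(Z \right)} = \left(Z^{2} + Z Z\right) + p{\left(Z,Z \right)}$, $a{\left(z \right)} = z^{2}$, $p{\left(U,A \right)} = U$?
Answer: $\frac{31958704159209}{4} \approx 7.9897 \cdot 10^{12}$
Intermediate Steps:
$L{\left(Q \right)} = -4 + Q^{2} - 4 Q$
$E{\left(Z \right)} = - Z^{2} - \frac{Z}{2}$ ($E{\left(Z \right)} = - \frac{\left(Z^{2} + Z Z\right) + Z}{2} = - \frac{\left(Z^{2} + Z^{2}\right) + Z}{2} = - \frac{2 Z^{2} + Z}{2} = - \frac{Z + 2 Z^{2}}{2} = - Z^{2} - \frac{Z}{2}$)
$E^{2}{\left(a{\left(L{\left(-5 \right)} \right)} \right)} = \left(- \left(-4 + \left(-5\right)^{2} - -20\right)^{2} \left(\frac{1}{2} + \left(-4 + \left(-5\right)^{2} - -20\right)^{2}\right)\right)^{2} = \left(- \left(-4 + 25 + 20\right)^{2} \left(\frac{1}{2} + \left(-4 + 25 + 20\right)^{2}\right)\right)^{2} = \left(- 41^{2} \left(\frac{1}{2} + 41^{2}\right)\right)^{2} = \left(\left(-1\right) 1681 \left(\frac{1}{2} + 1681\right)\right)^{2} = \left(\left(-1\right) 1681 \cdot \frac{3363}{2}\right)^{2} = \left(- \frac{5653203}{2}\right)^{2} = \frac{31958704159209}{4}$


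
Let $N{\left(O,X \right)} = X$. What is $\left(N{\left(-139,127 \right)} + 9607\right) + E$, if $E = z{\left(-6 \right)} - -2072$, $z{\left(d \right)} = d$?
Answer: $11800$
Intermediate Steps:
$E = 2066$ ($E = -6 - -2072 = -6 + 2072 = 2066$)
$\left(N{\left(-139,127 \right)} + 9607\right) + E = \left(127 + 9607\right) + 2066 = 9734 + 2066 = 11800$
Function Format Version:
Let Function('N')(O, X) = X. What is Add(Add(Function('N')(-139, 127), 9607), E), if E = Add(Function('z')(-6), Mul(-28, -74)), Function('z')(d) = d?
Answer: 11800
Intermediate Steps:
E = 2066 (E = Add(-6, Mul(-28, -74)) = Add(-6, 2072) = 2066)
Add(Add(Function('N')(-139, 127), 9607), E) = Add(Add(127, 9607), 2066) = Add(9734, 2066) = 11800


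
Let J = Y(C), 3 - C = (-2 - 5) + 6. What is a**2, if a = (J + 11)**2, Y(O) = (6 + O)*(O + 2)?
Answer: 25411681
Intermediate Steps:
C = 4 (C = 3 - ((-2 - 5) + 6) = 3 - (-7 + 6) = 3 - 1*(-1) = 3 + 1 = 4)
Y(O) = (2 + O)*(6 + O) (Y(O) = (6 + O)*(2 + O) = (2 + O)*(6 + O))
J = 60 (J = 12 + 4**2 + 8*4 = 12 + 16 + 32 = 60)
a = 5041 (a = (60 + 11)**2 = 71**2 = 5041)
a**2 = 5041**2 = 25411681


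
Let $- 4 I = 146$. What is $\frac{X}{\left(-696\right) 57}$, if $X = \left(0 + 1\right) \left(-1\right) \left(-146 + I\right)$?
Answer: $- \frac{365}{79344} \approx -0.0046002$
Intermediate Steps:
$I = - \frac{73}{2}$ ($I = \left(- \frac{1}{4}\right) 146 = - \frac{73}{2} \approx -36.5$)
$X = \frac{365}{2}$ ($X = \left(0 + 1\right) \left(-1\right) \left(-146 - \frac{73}{2}\right) = 1 \left(-1\right) \left(- \frac{365}{2}\right) = \left(-1\right) \left(- \frac{365}{2}\right) = \frac{365}{2} \approx 182.5$)
$\frac{X}{\left(-696\right) 57} = \frac{365}{2 \left(\left(-696\right) 57\right)} = \frac{365}{2 \left(-39672\right)} = \frac{365}{2} \left(- \frac{1}{39672}\right) = - \frac{365}{79344}$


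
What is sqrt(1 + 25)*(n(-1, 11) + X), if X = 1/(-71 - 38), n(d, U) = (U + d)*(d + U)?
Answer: 10899*sqrt(26)/109 ≈ 509.85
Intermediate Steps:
n(d, U) = (U + d)**2 (n(d, U) = (U + d)*(U + d) = (U + d)**2)
X = -1/109 (X = 1/(-109) = -1/109 ≈ -0.0091743)
sqrt(1 + 25)*(n(-1, 11) + X) = sqrt(1 + 25)*((11 - 1)**2 - 1/109) = sqrt(26)*(10**2 - 1/109) = sqrt(26)*(100 - 1/109) = sqrt(26)*(10899/109) = 10899*sqrt(26)/109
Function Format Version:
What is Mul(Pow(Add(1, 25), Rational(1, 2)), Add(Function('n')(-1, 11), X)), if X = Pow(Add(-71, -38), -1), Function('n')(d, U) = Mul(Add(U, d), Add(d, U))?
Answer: Mul(Rational(10899, 109), Pow(26, Rational(1, 2))) ≈ 509.85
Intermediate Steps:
Function('n')(d, U) = Pow(Add(U, d), 2) (Function('n')(d, U) = Mul(Add(U, d), Add(U, d)) = Pow(Add(U, d), 2))
X = Rational(-1, 109) (X = Pow(-109, -1) = Rational(-1, 109) ≈ -0.0091743)
Mul(Pow(Add(1, 25), Rational(1, 2)), Add(Function('n')(-1, 11), X)) = Mul(Pow(Add(1, 25), Rational(1, 2)), Add(Pow(Add(11, -1), 2), Rational(-1, 109))) = Mul(Pow(26, Rational(1, 2)), Add(Pow(10, 2), Rational(-1, 109))) = Mul(Pow(26, Rational(1, 2)), Add(100, Rational(-1, 109))) = Mul(Pow(26, Rational(1, 2)), Rational(10899, 109)) = Mul(Rational(10899, 109), Pow(26, Rational(1, 2)))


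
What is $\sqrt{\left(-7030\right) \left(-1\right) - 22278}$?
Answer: $4 i \sqrt{953} \approx 123.48 i$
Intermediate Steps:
$\sqrt{\left(-7030\right) \left(-1\right) - 22278} = \sqrt{7030 - 22278} = \sqrt{-15248} = 4 i \sqrt{953}$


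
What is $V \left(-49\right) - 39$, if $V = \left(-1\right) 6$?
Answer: $255$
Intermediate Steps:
$V = -6$
$V \left(-49\right) - 39 = \left(-6\right) \left(-49\right) - 39 = 294 - 39 = 255$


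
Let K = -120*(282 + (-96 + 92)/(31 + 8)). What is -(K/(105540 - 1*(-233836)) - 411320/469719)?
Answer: 126328837475/129521726217 ≈ 0.97535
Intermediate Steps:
K = -439760/13 (K = -120*(282 - 4/39) = -120*10994/39 = -439760/13 ≈ -33828.)
-(K/(105540 - 1*(-233836)) - 411320/469719) = -(-439760/(13*(105540 - 1*(-233836))) - 411320/469719) = -(-439760/(13*(105540 + 233836)) - 411320*1/469719) = -(-439760/13/339376 - 411320/469719) = -(-439760/13*1/339376 - 411320/469719) = -(-27485/275743 - 411320/469719) = -1*(-126328837475/129521726217) = 126328837475/129521726217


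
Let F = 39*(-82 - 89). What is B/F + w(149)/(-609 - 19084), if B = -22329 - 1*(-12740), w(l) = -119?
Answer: 189629788/131332617 ≈ 1.4439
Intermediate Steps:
B = -9589 (B = -22329 + 12740 = -9589)
F = -6669 (F = 39*(-171) = -6669)
B/F + w(149)/(-609 - 19084) = -9589/(-6669) - 119/(-609 - 19084) = -9589*(-1/6669) - 119/(-19693) = 9589/6669 - 119*(-1/19693) = 9589/6669 + 119/19693 = 189629788/131332617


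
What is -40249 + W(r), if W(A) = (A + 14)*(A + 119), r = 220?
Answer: 39077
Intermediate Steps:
W(A) = (14 + A)*(119 + A)
-40249 + W(r) = -40249 + (1666 + 220² + 133*220) = -40249 + (1666 + 48400 + 29260) = -40249 + 79326 = 39077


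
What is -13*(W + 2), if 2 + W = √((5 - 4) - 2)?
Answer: -13*I ≈ -13.0*I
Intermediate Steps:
W = -2 + I (W = -2 + √((5 - 4) - 2) = -2 + √(1 - 2) = -2 + √(-1) = -2 + I ≈ -2.0 + 1.0*I)
-13*(W + 2) = -13*((-2 + I) + 2) = -13*I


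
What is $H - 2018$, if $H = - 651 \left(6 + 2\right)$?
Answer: $-7226$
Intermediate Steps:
$H = -5208$ ($H = \left(-651\right) 8 = -5208$)
$H - 2018 = -5208 - 2018 = -7226$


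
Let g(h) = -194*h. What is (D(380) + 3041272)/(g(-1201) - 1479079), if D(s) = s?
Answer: -3041652/1246085 ≈ -2.4410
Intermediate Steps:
(D(380) + 3041272)/(g(-1201) - 1479079) = (380 + 3041272)/(-194*(-1201) - 1479079) = 3041652/(232994 - 1479079) = 3041652/(-1246085) = 3041652*(-1/1246085) = -3041652/1246085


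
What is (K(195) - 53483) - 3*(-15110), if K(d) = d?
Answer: -7958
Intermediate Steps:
(K(195) - 53483) - 3*(-15110) = (195 - 53483) - 3*(-15110) = -53288 - 1*(-45330) = -53288 + 45330 = -7958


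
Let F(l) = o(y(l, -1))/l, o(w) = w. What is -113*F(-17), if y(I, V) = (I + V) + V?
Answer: -2147/17 ≈ -126.29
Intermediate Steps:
y(I, V) = I + 2*V
F(l) = (-2 + l)/l (F(l) = (l + 2*(-1))/l = (l - 2)/l = (-2 + l)/l)
-113*F(-17) = -113*(-2 - 17)/(-17) = -(-113)*(-19)/17 = -113*19/17 = -2147/17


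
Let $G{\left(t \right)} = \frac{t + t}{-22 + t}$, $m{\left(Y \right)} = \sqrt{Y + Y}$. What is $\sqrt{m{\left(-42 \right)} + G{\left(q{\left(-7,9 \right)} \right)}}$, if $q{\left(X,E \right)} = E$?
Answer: $\frac{\sqrt{-234 + 338 i \sqrt{21}}}{13} \approx 1.9855 + 2.308 i$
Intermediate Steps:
$m{\left(Y \right)} = \sqrt{2} \sqrt{Y}$ ($m{\left(Y \right)} = \sqrt{2 Y} = \sqrt{2} \sqrt{Y}$)
$G{\left(t \right)} = \frac{2 t}{-22 + t}$
$\sqrt{m{\left(-42 \right)} + G{\left(q{\left(-7,9 \right)} \right)}} = \sqrt{\sqrt{2} \sqrt{-42} + 2 \cdot 9 \frac{1}{-22 + 9}} = \sqrt{\sqrt{2} i \sqrt{42} + 2 \cdot 9 \frac{1}{-13}} = \sqrt{2 i \sqrt{21} + 2 \cdot 9 \left(- \frac{1}{13}\right)} = \sqrt{2 i \sqrt{21} - \frac{18}{13}} = \sqrt{- \frac{18}{13} + 2 i \sqrt{21}}$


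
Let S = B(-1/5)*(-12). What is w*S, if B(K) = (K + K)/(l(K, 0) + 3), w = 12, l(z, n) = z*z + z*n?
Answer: 360/19 ≈ 18.947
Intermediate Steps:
l(z, n) = z² + n*z
B(K) = 2*K/(3 + K²) (B(K) = (K + K)/(K*(0 + K) + 3) = (2*K)/(K*K + 3) = (2*K)/(K² + 3) = (2*K)/(3 + K²) = 2*K/(3 + K²))
S = 30/19 (S = (2*(-1/5)/(3 + (-1/5)²))*(-12) = (2*(-1*⅕)/(3 + (-1*⅕)²))*(-12) = (2*(-⅕)/(3 + (-⅕)²))*(-12) = (2*(-⅕)/(3 + 1/25))*(-12) = (2*(-⅕)/(76/25))*(-12) = (2*(-⅕)*(25/76))*(-12) = -5/38*(-12) = 30/19 ≈ 1.5789)
w*S = 12*(30/19) = 360/19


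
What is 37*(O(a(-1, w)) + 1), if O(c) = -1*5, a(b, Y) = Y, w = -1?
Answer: -148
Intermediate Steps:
O(c) = -5
37*(O(a(-1, w)) + 1) = 37*(-5 + 1) = 37*(-4) = -148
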